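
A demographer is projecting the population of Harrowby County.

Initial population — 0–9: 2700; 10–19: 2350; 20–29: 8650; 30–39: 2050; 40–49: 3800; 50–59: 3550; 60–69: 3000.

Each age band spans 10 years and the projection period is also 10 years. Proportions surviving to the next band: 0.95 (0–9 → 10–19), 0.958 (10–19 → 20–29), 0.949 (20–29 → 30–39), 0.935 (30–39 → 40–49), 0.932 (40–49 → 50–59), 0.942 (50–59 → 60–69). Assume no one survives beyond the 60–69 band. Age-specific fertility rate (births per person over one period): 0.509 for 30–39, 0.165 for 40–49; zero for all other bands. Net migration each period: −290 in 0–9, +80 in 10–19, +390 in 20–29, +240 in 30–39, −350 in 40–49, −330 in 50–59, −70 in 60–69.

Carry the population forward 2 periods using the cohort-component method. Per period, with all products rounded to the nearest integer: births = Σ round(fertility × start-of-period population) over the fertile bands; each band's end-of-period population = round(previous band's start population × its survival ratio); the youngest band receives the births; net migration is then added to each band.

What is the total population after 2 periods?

22967

(Groups numbered youngest = 1 to oldest = 7.)
Period 1:
Births: 2050 * 0.509 = 1043, 3800 * 0.165 = 627 — total 1670
Group 2: 2700 * 0.95 = 2565
Group 3: 2350 * 0.958 = 2251
Group 4: 8650 * 0.949 = 8209
Group 5: 2050 * 0.935 = 1917
Group 6: 3800 * 0.932 = 3542
Group 7: 3550 * 0.942 = 3344
Net migration: Group 1 − 290 → 1380; Group 2 + 80 → 2645; Group 3 + 390 → 2641; Group 4 + 240 → 8449; Group 5 − 350 → 1567; Group 6 − 330 → 3212; Group 7 − 70 → 3274
→ [1380, 2645, 2641, 8449, 1567, 3212, 3274]
Period 2:
Births: 8449 * 0.509 = 4301, 1567 * 0.165 = 259 — total 4560
Group 2: 1380 * 0.95 = 1311
Group 3: 2645 * 0.958 = 2534
Group 4: 2641 * 0.949 = 2506
Group 5: 8449 * 0.935 = 7900
Group 6: 1567 * 0.932 = 1460
Group 7: 3212 * 0.942 = 3026
Net migration: Group 1 − 290 → 4270; Group 2 + 80 → 1391; Group 3 + 390 → 2924; Group 4 + 240 → 2746; Group 5 − 350 → 7550; Group 6 − 330 → 1130; Group 7 − 70 → 2956
→ [4270, 1391, 2924, 2746, 7550, 1130, 2956]
Total after period 2: 4270 + 1391 + 2924 + 2746 + 7550 + 1130 + 2956 = 22967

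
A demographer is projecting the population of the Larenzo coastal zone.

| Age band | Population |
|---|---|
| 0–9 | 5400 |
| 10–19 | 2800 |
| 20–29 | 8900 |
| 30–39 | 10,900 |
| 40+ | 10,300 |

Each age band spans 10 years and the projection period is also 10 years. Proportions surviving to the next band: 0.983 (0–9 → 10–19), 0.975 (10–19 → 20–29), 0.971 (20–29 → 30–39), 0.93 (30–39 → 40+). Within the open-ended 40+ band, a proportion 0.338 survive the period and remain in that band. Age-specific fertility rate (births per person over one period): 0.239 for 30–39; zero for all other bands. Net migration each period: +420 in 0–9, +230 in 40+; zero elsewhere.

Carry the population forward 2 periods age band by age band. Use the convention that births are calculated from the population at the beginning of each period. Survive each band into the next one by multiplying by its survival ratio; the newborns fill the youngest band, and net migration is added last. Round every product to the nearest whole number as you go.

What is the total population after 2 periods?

26233

Period 1.
Births: 10900 * 0.239 = 2605
10–19: 5400 * 0.983 = 5308
20–29: 2800 * 0.975 = 2730
30–39: 8900 * 0.971 = 8642
40+: 10900 * 0.93 + 10300 * 0.338 = 10137 + 3481 = 13618
Net migration: 0–9 + 420 → 3025; 40+ + 230 → 13848
→ [3025, 5308, 2730, 8642, 13848]
Period 2.
Births: 8642 * 0.239 = 2065
10–19: 3025 * 0.983 = 2974
20–29: 5308 * 0.975 = 5175
30–39: 2730 * 0.971 = 2651
40+: 8642 * 0.93 + 13848 * 0.338 = 8037 + 4681 = 12718
Net migration: 0–9 + 420 → 2485; 40+ + 230 → 12948
→ [2485, 2974, 5175, 2651, 12948]
Total after period 2: 2485 + 2974 + 5175 + 2651 + 12948 = 26233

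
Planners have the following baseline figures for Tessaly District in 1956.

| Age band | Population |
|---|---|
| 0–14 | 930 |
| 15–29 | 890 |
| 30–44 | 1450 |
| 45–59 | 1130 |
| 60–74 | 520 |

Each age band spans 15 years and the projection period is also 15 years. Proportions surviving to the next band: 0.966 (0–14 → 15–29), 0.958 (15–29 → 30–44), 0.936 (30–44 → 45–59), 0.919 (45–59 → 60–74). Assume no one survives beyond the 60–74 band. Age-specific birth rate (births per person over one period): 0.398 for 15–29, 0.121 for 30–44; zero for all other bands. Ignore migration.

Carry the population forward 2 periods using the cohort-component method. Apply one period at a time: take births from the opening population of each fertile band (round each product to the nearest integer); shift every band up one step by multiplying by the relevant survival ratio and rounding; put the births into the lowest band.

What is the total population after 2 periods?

3876

Period 1:
Births: 890 * 0.398 = 354, 1450 * 0.121 = 175 ⇒ total 529
15–29: 930 * 0.966 = 898
30–44: 890 * 0.958 = 853
45–59: 1450 * 0.936 = 1357
60–74: 1130 * 0.919 = 1038
Population now: 0–14=529, 15–29=898, 30–44=853, 45–59=1357, 60–74=1038
Period 2:
Births: 898 * 0.398 = 357, 853 * 0.121 = 103 ⇒ total 460
15–29: 529 * 0.966 = 511
30–44: 898 * 0.958 = 860
45–59: 853 * 0.936 = 798
60–74: 1357 * 0.919 = 1247
Population now: 0–14=460, 15–29=511, 30–44=860, 45–59=798, 60–74=1247
Total after period 2: 460 + 511 + 860 + 798 + 1247 = 3876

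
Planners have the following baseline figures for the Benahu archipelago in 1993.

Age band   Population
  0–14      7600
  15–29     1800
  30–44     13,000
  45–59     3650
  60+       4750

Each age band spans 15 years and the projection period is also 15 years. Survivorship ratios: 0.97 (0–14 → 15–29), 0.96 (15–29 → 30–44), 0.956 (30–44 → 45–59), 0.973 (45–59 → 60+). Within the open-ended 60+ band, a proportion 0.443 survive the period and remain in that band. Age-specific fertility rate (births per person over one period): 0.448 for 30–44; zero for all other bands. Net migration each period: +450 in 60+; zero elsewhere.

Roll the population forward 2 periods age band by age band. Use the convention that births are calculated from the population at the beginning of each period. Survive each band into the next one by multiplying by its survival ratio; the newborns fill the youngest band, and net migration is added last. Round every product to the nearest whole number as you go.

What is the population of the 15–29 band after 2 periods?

5649

Let group 1 be 0–14 through group 5 = 60+.
— Period 1 —
Births: 13000 × 0.448 = 5824
Group 2: 7600 × 0.97 = 7372
Group 3: 1800 × 0.96 = 1728
Group 4: 13000 × 0.956 = 12428
Group 5: 3650 × 0.973 + 4750 × 0.443 = 3551 + 2104 = 5655
Net migration: Group 5 + 450 → 6105
End of period: [5824, 7372, 1728, 12428, 6105]
— Period 2 —
Births: 1728 × 0.448 = 774
Group 2: 5824 × 0.97 = 5649
Group 3: 7372 × 0.96 = 7077
Group 4: 1728 × 0.956 = 1652
Group 5: 12428 × 0.973 + 6105 × 0.443 = 12092 + 2705 = 14797
Net migration: Group 5 + 450 → 15247
End of period: [774, 5649, 7077, 1652, 15247]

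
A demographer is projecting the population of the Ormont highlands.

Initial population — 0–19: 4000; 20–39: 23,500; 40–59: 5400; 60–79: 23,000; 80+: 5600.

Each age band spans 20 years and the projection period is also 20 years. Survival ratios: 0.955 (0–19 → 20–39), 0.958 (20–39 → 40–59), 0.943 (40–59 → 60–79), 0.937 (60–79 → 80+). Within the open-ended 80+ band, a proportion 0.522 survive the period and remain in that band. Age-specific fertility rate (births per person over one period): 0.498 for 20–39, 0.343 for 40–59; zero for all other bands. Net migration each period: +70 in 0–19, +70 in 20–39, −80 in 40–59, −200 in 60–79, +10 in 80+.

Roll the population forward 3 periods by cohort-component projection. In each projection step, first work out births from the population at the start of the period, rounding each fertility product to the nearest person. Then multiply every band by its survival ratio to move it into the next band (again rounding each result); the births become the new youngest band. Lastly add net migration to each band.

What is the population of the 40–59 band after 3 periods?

12453

Period 1.
Births: 23500 × 0.498 = 11703, 5400 × 0.343 = 1852 → 13555
20–39: 4000 × 0.955 = 3820
40–59: 23500 × 0.958 = 22513
60–79: 5400 × 0.943 = 5092
80+: 23000 × 0.937 + 5600 × 0.522 = 21551 + 2923 = 24474
Net migration: 0–19 + 70 → 13625; 20–39 + 70 → 3890; 40–59 − 80 → 22433; 60–79 − 200 → 4892; 80+ + 10 → 24484
→ [13625, 3890, 22433, 4892, 24484]
Period 2.
Births: 3890 × 0.498 = 1937, 22433 × 0.343 = 7695 → 9632
20–39: 13625 × 0.955 = 13012
40–59: 3890 × 0.958 = 3727
60–79: 22433 × 0.943 = 21154
80+: 4892 × 0.937 + 24484 × 0.522 = 4584 + 12781 = 17365
Net migration: 0–19 + 70 → 9702; 20–39 + 70 → 13082; 40–59 − 80 → 3647; 60–79 − 200 → 20954; 80+ + 10 → 17375
→ [9702, 13082, 3647, 20954, 17375]
Period 3.
Births: 13082 × 0.498 = 6515, 3647 × 0.343 = 1251 → 7766
20–39: 9702 × 0.955 = 9265
40–59: 13082 × 0.958 = 12533
60–79: 3647 × 0.943 = 3439
80+: 20954 × 0.937 + 17375 × 0.522 = 19634 + 9070 = 28704
Net migration: 0–19 + 70 → 7836; 20–39 + 70 → 9335; 40–59 − 80 → 12453; 60–79 − 200 → 3239; 80+ + 10 → 28714
→ [7836, 9335, 12453, 3239, 28714]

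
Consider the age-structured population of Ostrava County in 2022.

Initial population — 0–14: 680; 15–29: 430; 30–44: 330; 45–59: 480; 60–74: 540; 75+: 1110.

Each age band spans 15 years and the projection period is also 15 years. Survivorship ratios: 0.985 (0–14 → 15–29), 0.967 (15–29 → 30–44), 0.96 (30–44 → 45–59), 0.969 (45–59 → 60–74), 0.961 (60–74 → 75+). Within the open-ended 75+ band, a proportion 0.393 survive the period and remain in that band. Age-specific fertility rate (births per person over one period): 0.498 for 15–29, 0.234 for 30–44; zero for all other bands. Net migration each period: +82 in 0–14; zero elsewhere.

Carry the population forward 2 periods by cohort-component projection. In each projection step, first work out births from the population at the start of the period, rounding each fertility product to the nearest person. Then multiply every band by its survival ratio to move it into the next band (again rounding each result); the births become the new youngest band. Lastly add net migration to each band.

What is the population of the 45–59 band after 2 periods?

Call the bands 1 to 6, youngest first.
Period 1.
Births: 430 × 0.498 = 214, 330 × 0.234 = 77 → total 291
Band 2: 680 × 0.985 = 670
Band 3: 430 × 0.967 = 416
Band 4: 330 × 0.96 = 317
Band 5: 480 × 0.969 = 465
Band 6: 540 × 0.961 + 1110 × 0.393 = 519 + 436 = 955
Net migration: Band 1 + 82 → 373
→ [373, 670, 416, 317, 465, 955]
Period 2.
Births: 670 × 0.498 = 334, 416 × 0.234 = 97 → total 431
Band 2: 373 × 0.985 = 367
Band 3: 670 × 0.967 = 648
Band 4: 416 × 0.96 = 399
Band 5: 317 × 0.969 = 307
Band 6: 465 × 0.961 + 955 × 0.393 = 447 + 375 = 822
Net migration: Band 1 + 82 → 513
→ [513, 367, 648, 399, 307, 822]

399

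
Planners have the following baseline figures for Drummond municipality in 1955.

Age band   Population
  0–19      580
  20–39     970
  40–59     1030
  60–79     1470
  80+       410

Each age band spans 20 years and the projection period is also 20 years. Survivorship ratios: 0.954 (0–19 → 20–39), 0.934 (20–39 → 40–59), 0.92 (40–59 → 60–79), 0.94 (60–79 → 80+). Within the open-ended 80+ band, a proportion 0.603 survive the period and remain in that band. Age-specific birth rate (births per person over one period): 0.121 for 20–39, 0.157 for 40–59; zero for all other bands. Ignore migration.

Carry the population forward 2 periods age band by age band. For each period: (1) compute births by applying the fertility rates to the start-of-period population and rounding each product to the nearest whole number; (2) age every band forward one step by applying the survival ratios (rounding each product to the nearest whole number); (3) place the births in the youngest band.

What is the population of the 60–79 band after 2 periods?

— Period 1 —
Births: 970 × 0.121 = 117 ; 1030 × 0.157 = 162 → 279
20–39: 580 × 0.954 = 553
40–59: 970 × 0.934 = 906
60–79: 1030 × 0.92 = 948
80+: 1470 × 0.94 + 410 × 0.603 = 1382 + 247 = 1629
End of period: [279, 553, 906, 948, 1629]
— Period 2 —
Births: 553 × 0.121 = 67 ; 906 × 0.157 = 142 → 209
20–39: 279 × 0.954 = 266
40–59: 553 × 0.934 = 517
60–79: 906 × 0.92 = 834
80+: 948 × 0.94 + 1629 × 0.603 = 891 + 982 = 1873
End of period: [209, 266, 517, 834, 1873]

834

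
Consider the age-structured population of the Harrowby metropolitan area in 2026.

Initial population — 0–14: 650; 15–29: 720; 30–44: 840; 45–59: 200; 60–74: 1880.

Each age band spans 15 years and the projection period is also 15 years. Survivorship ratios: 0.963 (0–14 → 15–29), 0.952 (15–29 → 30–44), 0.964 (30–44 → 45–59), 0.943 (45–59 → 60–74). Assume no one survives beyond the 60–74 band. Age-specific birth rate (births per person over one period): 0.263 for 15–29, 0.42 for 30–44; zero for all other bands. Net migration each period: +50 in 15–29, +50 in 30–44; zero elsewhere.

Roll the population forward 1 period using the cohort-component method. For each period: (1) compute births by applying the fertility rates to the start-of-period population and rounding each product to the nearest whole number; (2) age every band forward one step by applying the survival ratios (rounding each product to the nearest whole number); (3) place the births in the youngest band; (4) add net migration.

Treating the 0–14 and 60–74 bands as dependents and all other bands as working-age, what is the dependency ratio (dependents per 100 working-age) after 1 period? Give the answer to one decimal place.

After projecting period 1:
Births: 720 × 0.263 = 189, 840 × 0.42 = 353 ⇒ total 542
15–29: 650 × 0.963 = 626
30–44: 720 × 0.952 = 685
45–59: 840 × 0.964 = 810
60–74: 200 × 0.943 = 189
Net migration: 15–29 + 50 → 676; 30–44 + 50 → 735
End of period: [542, 676, 735, 810, 189]
Dependents (band 0–14 + band 60–74) = 542 + 189 = 731; working-age = 2221; ratio = 731/2221 × 100 = 32.9

32.9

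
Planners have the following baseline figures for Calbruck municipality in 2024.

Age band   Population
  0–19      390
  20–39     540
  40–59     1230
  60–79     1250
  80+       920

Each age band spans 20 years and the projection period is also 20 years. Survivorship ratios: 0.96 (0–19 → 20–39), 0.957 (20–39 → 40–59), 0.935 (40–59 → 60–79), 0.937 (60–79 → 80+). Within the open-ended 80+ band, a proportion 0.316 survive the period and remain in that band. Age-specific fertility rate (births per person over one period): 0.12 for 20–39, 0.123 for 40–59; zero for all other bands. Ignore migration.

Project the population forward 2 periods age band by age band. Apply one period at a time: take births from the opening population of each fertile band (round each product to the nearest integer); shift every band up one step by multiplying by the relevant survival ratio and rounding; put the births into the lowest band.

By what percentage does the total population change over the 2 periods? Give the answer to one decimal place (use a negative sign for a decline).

-37.7

Let group 1 be 0–19 through group 5 = 80+.
— Period 1 —
Births: 540 × 0.12 = 65, 1230 × 0.123 = 151 ⇒ total 216
Group 2: 390 × 0.96 = 374
Group 3: 540 × 0.957 = 517
Group 4: 1230 × 0.935 = 1150
Group 5: 1250 × 0.937 + 920 × 0.316 = 1171 + 291 = 1462
End of period: [216, 374, 517, 1150, 1462]
— Period 2 —
Births: 374 × 0.12 = 45, 517 × 0.123 = 64 ⇒ total 109
Group 2: 216 × 0.96 = 207
Group 3: 374 × 0.957 = 358
Group 4: 517 × 0.935 = 483
Group 5: 1150 × 0.937 + 1462 × 0.316 = 1078 + 462 = 1540
End of period: [109, 207, 358, 483, 1540]
Total: 4330 → 2697; change = -1633; percentage change = -37.7%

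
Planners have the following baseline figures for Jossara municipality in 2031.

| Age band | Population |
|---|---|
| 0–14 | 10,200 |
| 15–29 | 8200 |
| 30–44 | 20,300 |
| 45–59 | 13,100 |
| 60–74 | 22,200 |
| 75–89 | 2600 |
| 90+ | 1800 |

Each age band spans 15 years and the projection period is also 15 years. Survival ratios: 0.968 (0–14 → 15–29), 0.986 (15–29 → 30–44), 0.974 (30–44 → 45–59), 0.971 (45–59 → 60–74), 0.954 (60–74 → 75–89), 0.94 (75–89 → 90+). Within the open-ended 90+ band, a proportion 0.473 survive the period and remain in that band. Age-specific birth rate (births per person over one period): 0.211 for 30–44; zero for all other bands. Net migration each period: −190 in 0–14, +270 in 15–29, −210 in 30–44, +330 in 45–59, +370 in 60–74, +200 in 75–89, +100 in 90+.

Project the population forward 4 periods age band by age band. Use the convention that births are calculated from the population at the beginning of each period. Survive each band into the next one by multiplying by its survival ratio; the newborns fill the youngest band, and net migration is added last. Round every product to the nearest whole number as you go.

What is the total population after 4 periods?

54988

Call the groups 1 to 7, youngest first.
[period 1]
Births: 20300 × 0.211 = 4283
Group 2: 10200 × 0.968 = 9874
Group 3: 8200 × 0.986 = 8085
Group 4: 20300 × 0.974 = 19772
Group 5: 13100 × 0.971 = 12720
Group 6: 22200 × 0.954 = 21179
Group 7: 2600 × 0.94 + 1800 × 0.473 = 2444 + 851 = 3295
Net migration: Group 1 − 190 → 4093; Group 2 + 270 → 10144; Group 3 − 210 → 7875; Group 4 + 330 → 20102; Group 5 + 370 → 13090; Group 6 + 200 → 21379; Group 7 + 100 → 3395
Population now: 0–14=4093, 15–29=10144, 30–44=7875, 45–59=20102, 60–74=13090, 75–89=21379, 90+=3395
[period 2]
Births: 7875 × 0.211 = 1662
Group 2: 4093 × 0.968 = 3962
Group 3: 10144 × 0.986 = 10002
Group 4: 7875 × 0.974 = 7670
Group 5: 20102 × 0.971 = 19519
Group 6: 13090 × 0.954 = 12488
Group 7: 21379 × 0.94 + 3395 × 0.473 = 20096 + 1606 = 21702
Net migration: Group 1 − 190 → 1472; Group 2 + 270 → 4232; Group 3 − 210 → 9792; Group 4 + 330 → 8000; Group 5 + 370 → 19889; Group 6 + 200 → 12688; Group 7 + 100 → 21802
Population now: 0–14=1472, 15–29=4232, 30–44=9792, 45–59=8000, 60–74=19889, 75–89=12688, 90+=21802
[period 3]
Births: 9792 × 0.211 = 2066
Group 2: 1472 × 0.968 = 1425
Group 3: 4232 × 0.986 = 4173
Group 4: 9792 × 0.974 = 9537
Group 5: 8000 × 0.971 = 7768
Group 6: 19889 × 0.954 = 18974
Group 7: 12688 × 0.94 + 21802 × 0.473 = 11927 + 10312 = 22239
Net migration: Group 1 − 190 → 1876; Group 2 + 270 → 1695; Group 3 − 210 → 3963; Group 4 + 330 → 9867; Group 5 + 370 → 8138; Group 6 + 200 → 19174; Group 7 + 100 → 22339
Population now: 0–14=1876, 15–29=1695, 30–44=3963, 45–59=9867, 60–74=8138, 75–89=19174, 90+=22339
[period 4]
Births: 3963 × 0.211 = 836
Group 2: 1876 × 0.968 = 1816
Group 3: 1695 × 0.986 = 1671
Group 4: 3963 × 0.974 = 3860
Group 5: 9867 × 0.971 = 9581
Group 6: 8138 × 0.954 = 7764
Group 7: 19174 × 0.94 + 22339 × 0.473 = 18024 + 10566 = 28590
Net migration: Group 1 − 190 → 646; Group 2 + 270 → 2086; Group 3 − 210 → 1461; Group 4 + 330 → 4190; Group 5 + 370 → 9951; Group 6 + 200 → 7964; Group 7 + 100 → 28690
Population now: 0–14=646, 15–29=2086, 30–44=1461, 45–59=4190, 60–74=9951, 75–89=7964, 90+=28690
Total after period 4: 646 + 2086 + 1461 + 4190 + 9951 + 7964 + 28690 = 54988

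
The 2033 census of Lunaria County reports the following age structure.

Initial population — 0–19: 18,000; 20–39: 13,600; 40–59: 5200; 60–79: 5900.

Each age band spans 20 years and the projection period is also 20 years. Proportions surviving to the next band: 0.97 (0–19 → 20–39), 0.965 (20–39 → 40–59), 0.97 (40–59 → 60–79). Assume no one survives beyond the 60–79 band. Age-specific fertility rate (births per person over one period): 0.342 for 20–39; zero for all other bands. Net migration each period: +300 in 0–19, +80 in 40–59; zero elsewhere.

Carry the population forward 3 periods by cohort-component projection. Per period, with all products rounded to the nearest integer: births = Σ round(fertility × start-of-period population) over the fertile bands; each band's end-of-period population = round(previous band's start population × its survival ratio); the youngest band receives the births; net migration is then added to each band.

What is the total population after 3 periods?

29160

After projecting period 1:
Births: 13600 * 0.342 = 4651
20–39: 18000 * 0.97 = 17460
40–59: 13600 * 0.965 = 13124
60–79: 5200 * 0.97 = 5044
Net migration: 0–19 + 300 → 4951; 40–59 + 80 → 13204
End of period: [4951, 17460, 13204, 5044]
After projecting period 2:
Births: 17460 * 0.342 = 5971
20–39: 4951 * 0.97 = 4802
40–59: 17460 * 0.965 = 16849
60–79: 13204 * 0.97 = 12808
Net migration: 0–19 + 300 → 6271; 40–59 + 80 → 16929
End of period: [6271, 4802, 16929, 12808]
After projecting period 3:
Births: 4802 * 0.342 = 1642
20–39: 6271 * 0.97 = 6083
40–59: 4802 * 0.965 = 4634
60–79: 16929 * 0.97 = 16421
Net migration: 0–19 + 300 → 1942; 40–59 + 80 → 4714
End of period: [1942, 6083, 4714, 16421]
Total after period 3: 1942 + 6083 + 4714 + 16421 = 29160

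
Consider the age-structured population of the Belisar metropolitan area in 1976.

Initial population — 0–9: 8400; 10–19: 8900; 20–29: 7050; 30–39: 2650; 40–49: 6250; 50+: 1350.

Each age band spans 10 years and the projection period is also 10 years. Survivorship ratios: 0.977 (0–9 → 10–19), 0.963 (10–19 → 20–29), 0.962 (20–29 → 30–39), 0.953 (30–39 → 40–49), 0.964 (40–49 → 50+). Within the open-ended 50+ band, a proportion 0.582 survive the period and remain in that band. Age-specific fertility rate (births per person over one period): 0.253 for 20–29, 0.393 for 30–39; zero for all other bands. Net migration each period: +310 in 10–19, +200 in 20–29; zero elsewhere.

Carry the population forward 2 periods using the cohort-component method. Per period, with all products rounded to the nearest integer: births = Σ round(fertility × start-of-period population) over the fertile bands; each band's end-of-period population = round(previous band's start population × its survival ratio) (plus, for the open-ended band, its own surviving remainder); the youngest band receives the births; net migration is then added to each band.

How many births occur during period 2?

4884

[period 1]
Births: 7050 × 0.253 = 1784  |  2650 × 0.393 = 1041 ⇒ total 2825
10–19: 8400 × 0.977 = 8207
20–29: 8900 × 0.963 = 8571
30–39: 7050 × 0.962 = 6782
40–49: 2650 × 0.953 = 2525
50+: 6250 × 0.964 + 1350 × 0.582 = 6025 + 786 = 6811
Net migration: 10–19 + 310 → 8517; 20–29 + 200 → 8771
Population now: 0–9=2825, 10–19=8517, 20–29=8771, 30–39=6782, 40–49=2525, 50+=6811
[period 2]
Births: 8771 × 0.253 = 2219  |  6782 × 0.393 = 2665 ⇒ total 4884
10–19: 2825 × 0.977 = 2760
20–29: 8517 × 0.963 = 8202
30–39: 8771 × 0.962 = 8438
40–49: 6782 × 0.953 = 6463
50+: 2525 × 0.964 + 6811 × 0.582 = 2434 + 3964 = 6398
Net migration: 10–19 + 310 → 3070; 20–29 + 200 → 8402
Population now: 0–9=4884, 10–19=3070, 20–29=8402, 30–39=8438, 40–49=6463, 50+=6398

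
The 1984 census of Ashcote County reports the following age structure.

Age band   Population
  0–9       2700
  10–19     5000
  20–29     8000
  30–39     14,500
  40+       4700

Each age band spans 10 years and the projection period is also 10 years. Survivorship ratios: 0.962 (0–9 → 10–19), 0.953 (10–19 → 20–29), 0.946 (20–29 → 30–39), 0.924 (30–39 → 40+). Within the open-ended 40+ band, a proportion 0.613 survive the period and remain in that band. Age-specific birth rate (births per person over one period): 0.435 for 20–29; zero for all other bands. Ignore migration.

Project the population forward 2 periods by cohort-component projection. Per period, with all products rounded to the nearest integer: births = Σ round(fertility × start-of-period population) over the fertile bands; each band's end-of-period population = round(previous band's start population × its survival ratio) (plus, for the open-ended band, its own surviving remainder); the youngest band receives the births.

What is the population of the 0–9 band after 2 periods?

2073

Call the bands 1 to 5, youngest first.
Period 1:
Births: 8000 × 0.435 = 3480
Band 2: 2700 × 0.962 = 2597
Band 3: 5000 × 0.953 = 4765
Band 4: 8000 × 0.946 = 7568
Band 5: 14500 × 0.924 + 4700 × 0.613 = 13398 + 2881 = 16279
→ [3480, 2597, 4765, 7568, 16279]
Period 2:
Births: 4765 × 0.435 = 2073
Band 2: 3480 × 0.962 = 3348
Band 3: 2597 × 0.953 = 2475
Band 4: 4765 × 0.946 = 4508
Band 5: 7568 × 0.924 + 16279 × 0.613 = 6993 + 9979 = 16972
→ [2073, 3348, 2475, 4508, 16972]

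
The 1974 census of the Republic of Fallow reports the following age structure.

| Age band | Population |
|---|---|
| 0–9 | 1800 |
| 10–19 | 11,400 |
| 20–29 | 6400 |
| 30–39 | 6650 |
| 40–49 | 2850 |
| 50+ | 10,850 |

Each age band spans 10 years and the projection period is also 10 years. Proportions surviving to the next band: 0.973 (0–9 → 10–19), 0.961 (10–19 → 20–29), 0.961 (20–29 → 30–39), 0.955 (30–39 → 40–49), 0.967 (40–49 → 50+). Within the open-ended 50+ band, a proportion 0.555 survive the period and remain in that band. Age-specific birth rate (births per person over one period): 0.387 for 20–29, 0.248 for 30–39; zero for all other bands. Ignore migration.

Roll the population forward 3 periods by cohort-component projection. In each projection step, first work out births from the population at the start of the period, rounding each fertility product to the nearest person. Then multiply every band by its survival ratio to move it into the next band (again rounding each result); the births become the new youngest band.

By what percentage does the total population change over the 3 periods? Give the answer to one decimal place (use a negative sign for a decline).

-9.4

(Groups numbered youngest = 1 to oldest = 6.)
Period 1.
Births: 6400 × 0.387 = 2477  |  6650 × 0.248 = 1649 ⇒ total 4126
Group 2: 1800 × 0.973 = 1751
Group 3: 11400 × 0.961 = 10955
Group 4: 6400 × 0.961 = 6150
Group 5: 6650 × 0.955 = 6351
Group 6: 2850 × 0.967 + 10850 × 0.555 = 2756 + 6022 = 8778
Population now: 0–9=4126, 10–19=1751, 20–29=10955, 30–39=6150, 40–49=6351, 50+=8778
Period 2.
Births: 10955 × 0.387 = 4240  |  6150 × 0.248 = 1525 ⇒ total 5765
Group 2: 4126 × 0.973 = 4015
Group 3: 1751 × 0.961 = 1683
Group 4: 10955 × 0.961 = 10528
Group 5: 6150 × 0.955 = 5873
Group 6: 6351 × 0.967 + 8778 × 0.555 = 6141 + 4872 = 11013
Population now: 0–9=5765, 10–19=4015, 20–29=1683, 30–39=10528, 40–49=5873, 50+=11013
Period 3.
Births: 1683 × 0.387 = 651  |  10528 × 0.248 = 2611 ⇒ total 3262
Group 2: 5765 × 0.973 = 5609
Group 3: 4015 × 0.961 = 3858
Group 4: 1683 × 0.961 = 1617
Group 5: 10528 × 0.955 = 10054
Group 6: 5873 × 0.967 + 11013 × 0.555 = 5679 + 6112 = 11791
Population now: 0–9=3262, 10–19=5609, 20–29=3858, 30–39=1617, 40–49=10054, 50+=11791
Total: 39950 → 36191; change = -3759; percentage change = -9.4%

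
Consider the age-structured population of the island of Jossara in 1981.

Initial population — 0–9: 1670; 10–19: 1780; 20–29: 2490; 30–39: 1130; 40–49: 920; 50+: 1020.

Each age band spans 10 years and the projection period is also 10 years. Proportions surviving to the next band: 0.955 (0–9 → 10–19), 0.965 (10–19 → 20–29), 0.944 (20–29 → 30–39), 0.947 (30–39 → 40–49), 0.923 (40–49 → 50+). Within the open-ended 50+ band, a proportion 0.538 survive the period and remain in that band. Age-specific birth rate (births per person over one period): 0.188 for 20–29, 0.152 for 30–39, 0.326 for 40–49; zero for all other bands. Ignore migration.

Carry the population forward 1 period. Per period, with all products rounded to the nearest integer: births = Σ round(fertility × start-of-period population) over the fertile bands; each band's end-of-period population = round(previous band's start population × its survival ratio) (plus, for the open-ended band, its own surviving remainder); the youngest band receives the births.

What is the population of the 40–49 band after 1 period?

— Period 1 —
Births: 2490 × 0.188 = 468  |  1130 × 0.152 = 172  |  920 × 0.326 = 300 → total 940
10–19: 1670 × 0.955 = 1595
20–29: 1780 × 0.965 = 1718
30–39: 2490 × 0.944 = 2351
40–49: 1130 × 0.947 = 1070
50+: 920 × 0.923 + 1020 × 0.538 = 849 + 549 = 1398
End of period: [940, 1595, 1718, 2351, 1070, 1398]

1070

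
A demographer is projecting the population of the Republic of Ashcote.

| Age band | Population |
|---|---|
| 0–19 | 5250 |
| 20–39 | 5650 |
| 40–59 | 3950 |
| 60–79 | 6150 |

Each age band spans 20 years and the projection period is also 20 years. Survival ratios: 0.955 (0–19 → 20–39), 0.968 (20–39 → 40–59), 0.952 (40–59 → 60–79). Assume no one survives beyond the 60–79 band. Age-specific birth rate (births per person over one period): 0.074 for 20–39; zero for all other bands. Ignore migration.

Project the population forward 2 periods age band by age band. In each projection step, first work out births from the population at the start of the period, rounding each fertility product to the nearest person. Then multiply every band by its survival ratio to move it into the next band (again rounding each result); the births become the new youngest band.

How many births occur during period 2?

Period 1.
Births: 5650 * 0.074 = 418
20–39: 5250 * 0.955 = 5014
40–59: 5650 * 0.968 = 5469
60–79: 3950 * 0.952 = 3760
Population now: 0–19=418, 20–39=5014, 40–59=5469, 60–79=3760
Period 2.
Births: 5014 * 0.074 = 371
20–39: 418 * 0.955 = 399
40–59: 5014 * 0.968 = 4854
60–79: 5469 * 0.952 = 5206
Population now: 0–19=371, 20–39=399, 40–59=4854, 60–79=5206

371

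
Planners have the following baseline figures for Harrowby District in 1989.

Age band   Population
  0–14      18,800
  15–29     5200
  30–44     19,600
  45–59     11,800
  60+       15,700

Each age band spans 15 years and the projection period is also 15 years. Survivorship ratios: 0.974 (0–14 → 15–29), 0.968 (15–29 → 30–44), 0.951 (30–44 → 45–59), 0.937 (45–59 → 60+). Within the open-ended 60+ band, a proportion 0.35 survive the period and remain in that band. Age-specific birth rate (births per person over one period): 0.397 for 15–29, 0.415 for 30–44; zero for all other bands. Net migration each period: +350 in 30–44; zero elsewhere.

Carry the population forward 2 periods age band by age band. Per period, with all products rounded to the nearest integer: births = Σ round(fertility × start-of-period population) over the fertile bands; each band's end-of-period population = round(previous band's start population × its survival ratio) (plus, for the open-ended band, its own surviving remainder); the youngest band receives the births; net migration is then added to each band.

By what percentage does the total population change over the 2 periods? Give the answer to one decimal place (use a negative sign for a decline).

(Bands numbered youngest = 1 to oldest = 5.)
After projecting period 1:
Births: 5200 × 0.397 = 2064, 19600 × 0.415 = 8134 → 10198
Band 2: 18800 × 0.974 = 18311
Band 3: 5200 × 0.968 = 5034
Band 4: 19600 × 0.951 = 18640
Band 5: 11800 × 0.937 + 15700 × 0.35 = 11057 + 5495 = 16552
Net migration: Band 3 + 350 → 5384
→ [10198, 18311, 5384, 18640, 16552]
After projecting period 2:
Births: 18311 × 0.397 = 7269, 5384 × 0.415 = 2234 → 9503
Band 2: 10198 × 0.974 = 9933
Band 3: 18311 × 0.968 = 17725
Band 4: 5384 × 0.951 = 5120
Band 5: 18640 × 0.937 + 16552 × 0.35 = 17466 + 5793 = 23259
Net migration: Band 3 + 350 → 18075
→ [9503, 9933, 18075, 5120, 23259]
Total: 71100 → 65890; change = -5210; percentage change = -7.3%

-7.3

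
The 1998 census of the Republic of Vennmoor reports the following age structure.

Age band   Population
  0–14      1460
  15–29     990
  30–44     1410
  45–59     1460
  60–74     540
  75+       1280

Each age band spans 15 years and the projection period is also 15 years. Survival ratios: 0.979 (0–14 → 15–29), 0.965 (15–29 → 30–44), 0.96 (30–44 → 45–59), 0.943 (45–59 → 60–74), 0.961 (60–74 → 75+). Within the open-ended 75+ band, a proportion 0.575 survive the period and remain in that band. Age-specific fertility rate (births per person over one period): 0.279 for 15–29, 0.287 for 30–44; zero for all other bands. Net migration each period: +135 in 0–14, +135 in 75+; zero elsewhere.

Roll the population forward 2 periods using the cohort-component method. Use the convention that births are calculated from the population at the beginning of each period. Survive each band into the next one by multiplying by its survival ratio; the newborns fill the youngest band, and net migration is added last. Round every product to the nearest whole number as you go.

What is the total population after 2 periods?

Period 1.
Births: 990 × 0.279 = 276 ; 1410 × 0.287 = 405 → total 681
15–29: 1460 × 0.979 = 1429
30–44: 990 × 0.965 = 955
45–59: 1410 × 0.96 = 1354
60–74: 1460 × 0.943 = 1377
75+: 540 × 0.961 + 1280 × 0.575 = 519 + 736 = 1255
Net migration: 0–14 + 135 → 816; 75+ + 135 → 1390
Population now: 0–14=816, 15–29=1429, 30–44=955, 45–59=1354, 60–74=1377, 75+=1390
Period 2.
Births: 1429 × 0.279 = 399 ; 955 × 0.287 = 274 → total 673
15–29: 816 × 0.979 = 799
30–44: 1429 × 0.965 = 1379
45–59: 955 × 0.96 = 917
60–74: 1354 × 0.943 = 1277
75+: 1377 × 0.961 + 1390 × 0.575 = 1323 + 799 = 2122
Net migration: 0–14 + 135 → 808; 75+ + 135 → 2257
Population now: 0–14=808, 15–29=799, 30–44=1379, 45–59=917, 60–74=1277, 75+=2257
Total after period 2: 808 + 799 + 1379 + 917 + 1277 + 2257 = 7437

7437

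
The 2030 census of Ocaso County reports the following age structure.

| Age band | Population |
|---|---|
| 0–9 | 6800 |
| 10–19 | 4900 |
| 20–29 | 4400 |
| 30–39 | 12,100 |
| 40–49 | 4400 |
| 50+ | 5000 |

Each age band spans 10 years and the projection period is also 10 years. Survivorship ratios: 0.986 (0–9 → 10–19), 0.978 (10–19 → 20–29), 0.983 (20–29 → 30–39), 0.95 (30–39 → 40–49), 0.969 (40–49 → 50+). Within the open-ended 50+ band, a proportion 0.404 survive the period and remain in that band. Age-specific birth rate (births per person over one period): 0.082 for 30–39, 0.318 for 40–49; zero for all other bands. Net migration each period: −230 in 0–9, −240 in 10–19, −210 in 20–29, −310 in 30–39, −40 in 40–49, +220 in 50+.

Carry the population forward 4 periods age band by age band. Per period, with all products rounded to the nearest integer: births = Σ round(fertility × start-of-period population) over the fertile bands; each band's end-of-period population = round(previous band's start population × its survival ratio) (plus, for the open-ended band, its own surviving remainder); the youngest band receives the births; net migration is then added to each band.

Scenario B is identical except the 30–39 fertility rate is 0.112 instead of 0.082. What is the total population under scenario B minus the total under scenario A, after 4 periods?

756

Call the groups 1 to 6, youngest first.
[period 1]
Births: 12100 * 0.082 = 992  |  4400 * 0.318 = 1399 — total 2391
Group 2: 6800 * 0.986 = 6705
Group 3: 4900 * 0.978 = 4792
Group 4: 4400 * 0.983 = 4325
Group 5: 12100 * 0.95 = 11495
Group 6: 4400 * 0.969 + 5000 * 0.404 = 4264 + 2020 = 6284
Net migration: Group 1 − 230 → 2161; Group 2 − 240 → 6465; Group 3 − 210 → 4582; Group 4 − 310 → 4015; Group 5 − 40 → 11455; Group 6 + 220 → 6504
Population now: 0–9=2161, 10–19=6465, 20–29=4582, 30–39=4015, 40–49=11455, 50+=6504
[period 2]
Births: 4015 * 0.082 = 329  |  11455 * 0.318 = 3643 — total 3972
Group 2: 2161 * 0.986 = 2131
Group 3: 6465 * 0.978 = 6323
Group 4: 4582 * 0.983 = 4504
Group 5: 4015 * 0.95 = 3814
Group 6: 11455 * 0.969 + 6504 * 0.404 = 11100 + 2628 = 13728
Net migration: Group 1 − 230 → 3742; Group 2 − 240 → 1891; Group 3 − 210 → 6113; Group 4 − 310 → 4194; Group 5 − 40 → 3774; Group 6 + 220 → 13948
Population now: 0–9=3742, 10–19=1891, 20–29=6113, 30–39=4194, 40–49=3774, 50+=13948
[period 3]
Births: 4194 * 0.082 = 344  |  3774 * 0.318 = 1200 — total 1544
Group 2: 3742 * 0.986 = 3690
Group 3: 1891 * 0.978 = 1849
Group 4: 6113 * 0.983 = 6009
Group 5: 4194 * 0.95 = 3984
Group 6: 3774 * 0.969 + 13948 * 0.404 = 3657 + 5635 = 9292
Net migration: Group 1 − 230 → 1314; Group 2 − 240 → 3450; Group 3 − 210 → 1639; Group 4 − 310 → 5699; Group 5 − 40 → 3944; Group 6 + 220 → 9512
Population now: 0–9=1314, 10–19=3450, 20–29=1639, 30–39=5699, 40–49=3944, 50+=9512
[period 4]
Births: 5699 * 0.082 = 467  |  3944 * 0.318 = 1254 — total 1721
Group 2: 1314 * 0.986 = 1296
Group 3: 3450 * 0.978 = 3374
Group 4: 1639 * 0.983 = 1611
Group 5: 5699 * 0.95 = 5414
Group 6: 3944 * 0.969 + 9512 * 0.404 = 3822 + 3843 = 7665
Net migration: Group 1 − 230 → 1491; Group 2 − 240 → 1056; Group 3 − 210 → 3164; Group 4 − 310 → 1301; Group 5 − 40 → 5374; Group 6 + 220 → 7885
Population now: 0–9=1491, 10–19=1056, 20–29=3164, 30–39=1301, 40–49=5374, 50+=7885
Scenario A total after 4 periods: 20271
Scenario B projection —
[period 1]
Births: 12100 * 0.112 = 1355  |  4400 * 0.318 = 1399 — total 2754
Group 2: 6800 * 0.986 = 6705
Group 3: 4900 * 0.978 = 4792
Group 4: 4400 * 0.983 = 4325
Group 5: 12100 * 0.95 = 11495
Group 6: 4400 * 0.969 + 5000 * 0.404 = 4264 + 2020 = 6284
Net migration: Group 1 − 230 → 2524; Group 2 − 240 → 6465; Group 3 − 210 → 4582; Group 4 − 310 → 4015; Group 5 − 40 → 11455; Group 6 + 220 → 6504
Population now: 0–9=2524, 10–19=6465, 20–29=4582, 30–39=4015, 40–49=11455, 50+=6504
[period 2]
Births: 4015 * 0.112 = 450  |  11455 * 0.318 = 3643 — total 4093
Group 2: 2524 * 0.986 = 2489
Group 3: 6465 * 0.978 = 6323
Group 4: 4582 * 0.983 = 4504
Group 5: 4015 * 0.95 = 3814
Group 6: 11455 * 0.969 + 6504 * 0.404 = 11100 + 2628 = 13728
Net migration: Group 1 − 230 → 3863; Group 2 − 240 → 2249; Group 3 − 210 → 6113; Group 4 − 310 → 4194; Group 5 − 40 → 3774; Group 6 + 220 → 13948
Population now: 0–9=3863, 10–19=2249, 20–29=6113, 30–39=4194, 40–49=3774, 50+=13948
[period 3]
Births: 4194 * 0.112 = 470  |  3774 * 0.318 = 1200 — total 1670
Group 2: 3863 * 0.986 = 3809
Group 3: 2249 * 0.978 = 2200
Group 4: 6113 * 0.983 = 6009
Group 5: 4194 * 0.95 = 3984
Group 6: 3774 * 0.969 + 13948 * 0.404 = 3657 + 5635 = 9292
Net migration: Group 1 − 230 → 1440; Group 2 − 240 → 3569; Group 3 − 210 → 1990; Group 4 − 310 → 5699; Group 5 − 40 → 3944; Group 6 + 220 → 9512
Population now: 0–9=1440, 10–19=3569, 20–29=1990, 30–39=5699, 40–49=3944, 50+=9512
[period 4]
Births: 5699 * 0.112 = 638  |  3944 * 0.318 = 1254 — total 1892
Group 2: 1440 * 0.986 = 1420
Group 3: 3569 * 0.978 = 3490
Group 4: 1990 * 0.983 = 1956
Group 5: 5699 * 0.95 = 5414
Group 6: 3944 * 0.969 + 9512 * 0.404 = 3822 + 3843 = 7665
Net migration: Group 1 − 230 → 1662; Group 2 − 240 → 1180; Group 3 − 210 → 3280; Group 4 − 310 → 1646; Group 5 − 40 → 5374; Group 6 + 220 → 7885
Population now: 0–9=1662, 10–19=1180, 20–29=3280, 30–39=1646, 40–49=5374, 50+=7885
Scenario B total after 4 periods: 21027
Difference B − A = 21027 − 20271 = 756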